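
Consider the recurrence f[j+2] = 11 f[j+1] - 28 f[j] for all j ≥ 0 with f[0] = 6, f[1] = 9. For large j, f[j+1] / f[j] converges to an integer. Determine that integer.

7

The characteristic equation is r^2 - 11r + 28 = 0, which factors as (r - 7)(r - 4) = 0.
So the roots are 7 and 4. Since |7| > |4| and the coefficient of 7^j is non-zero, the ratio tends to 7.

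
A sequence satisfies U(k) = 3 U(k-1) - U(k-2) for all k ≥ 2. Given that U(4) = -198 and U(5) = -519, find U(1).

-6

Rearranging, U(k-2) = -(U(k) - 3 U(k-1)).
U(3) = -(-519 - 3*(-198)) = -75
U(2) = -(-198 - 3*(-75)) = -27
U(1) = -(-75 - 3*(-27)) = -6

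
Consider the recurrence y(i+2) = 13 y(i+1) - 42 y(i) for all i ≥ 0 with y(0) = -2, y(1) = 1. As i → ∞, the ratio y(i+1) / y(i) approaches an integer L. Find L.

The characteristic equation is r^2 - 13r + 42 = 0, which factors as (r - 7)(r - 6) = 0.
So the roots are 7 and 6. Since |7| > |6| and the coefficient of 7^i is non-zero, the ratio tends to 7.

7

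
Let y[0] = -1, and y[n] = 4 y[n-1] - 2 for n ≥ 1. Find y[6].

y[1] = 4*(-1) - 2 = -6
y[2] = 4*(-6) - 2 = -26
y[3] = 4*(-26) - 2 = -106
y[4] = 4*(-106) - 2 = -426
y[5] = 4*(-426) - 2 = -1706
y[6] = 4*(-1706) - 2 = -6826

-6826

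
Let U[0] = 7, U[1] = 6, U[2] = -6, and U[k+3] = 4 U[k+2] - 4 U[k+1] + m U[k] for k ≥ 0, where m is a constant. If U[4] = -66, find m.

3

U[3] = -48 + 7m
U[4] = -168 + 34m
So -168 + 34m = -66, giving m = 3.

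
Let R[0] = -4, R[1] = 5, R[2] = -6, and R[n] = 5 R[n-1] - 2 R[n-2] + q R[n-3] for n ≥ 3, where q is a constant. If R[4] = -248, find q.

R[3] = -40 - 4q
R[4] = -188 - 15q
So -188 - 15q = -248, giving q = 4.

4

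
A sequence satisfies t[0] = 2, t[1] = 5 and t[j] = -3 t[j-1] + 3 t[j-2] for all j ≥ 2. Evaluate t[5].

t[2] = -3·5 + 3·2 = -9
t[3] = -3·(-9) + 3·5 = 42
t[4] = -3·42 + 3·(-9) = -153
t[5] = -3·(-153) + 3·42 = 585

585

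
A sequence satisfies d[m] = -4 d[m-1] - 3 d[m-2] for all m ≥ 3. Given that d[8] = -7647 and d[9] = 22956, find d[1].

-4

Rearranging, d[m-2] = (d[m] + 4 d[m-1]) / -3.
d[7] = (22956 + 4·(-7647)) / -3 = -7632/-3 = 2544
d[6] = (-7647 + 4·2544) / -3 = 2529/-3 = -843
d[5] = (2544 + 4·(-843)) / -3 = -828/-3 = 276
d[4] = (-843 + 4·276) / -3 = 261/-3 = -87
d[3] = (276 + 4·(-87)) / -3 = -72/-3 = 24
d[2] = (-87 + 4·24) / -3 = 9/-3 = -3
d[1] = (24 + 4·(-3)) / -3 = 12/-3 = -4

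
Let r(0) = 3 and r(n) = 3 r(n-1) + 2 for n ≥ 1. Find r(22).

The fixed point is 2/(1 - 3) = -1, so r(n) + 1 = 3(r(n-1) + 1).
Hence r(n) = 4·3^n - 1.
r(22) = 4·3^{22} - 1 = 4·31381059609 - 1 = 125524238435.

125524238435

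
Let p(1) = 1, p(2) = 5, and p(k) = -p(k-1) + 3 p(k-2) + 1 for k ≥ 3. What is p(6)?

71

p(3) = -5 + 3(1) + 1 = -1
p(4) = -(-1) + 3(5) + 1 = 17
p(5) = -17 + 3(-1) + 1 = -19
p(6) = -(-19) + 3(17) + 1 = 71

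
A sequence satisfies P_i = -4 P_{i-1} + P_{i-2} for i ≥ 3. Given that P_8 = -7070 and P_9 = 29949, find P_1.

-3

Rearranging, P_{i-2} = P_i + 4 P_{i-1}.
P_7 = 29949 + 4·(-7070) = 1669
P_6 = -7070 + 4·1669 = -394
P_5 = 1669 + 4·(-394) = 93
P_4 = -394 + 4·93 = -22
P_3 = 93 + 4·(-22) = 5
P_2 = -22 + 4·5 = -2
P_1 = 5 + 4·(-2) = -3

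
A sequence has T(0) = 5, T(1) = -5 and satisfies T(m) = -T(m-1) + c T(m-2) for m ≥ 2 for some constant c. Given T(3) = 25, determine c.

-3

T(2) = 5 + 5c
T(3) = -5 - 10c
So -5 - 10c = 25, giving c = -3.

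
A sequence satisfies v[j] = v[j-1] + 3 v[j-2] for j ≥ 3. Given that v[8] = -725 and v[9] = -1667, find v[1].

Rearranging, v[j-2] = (v[j] - v[j-1]) / 3.
v[7] = (-1667 - (-725)) / 3 = -942/3 = -314
v[6] = (-725 - (-314)) / 3 = -411/3 = -137
v[5] = (-314 - (-137)) / 3 = -177/3 = -59
v[4] = (-137 - (-59)) / 3 = -78/3 = -26
v[3] = (-59 - (-26)) / 3 = -33/3 = -11
v[2] = (-26 - (-11)) / 3 = -15/3 = -5
v[1] = (-11 - (-5)) / 3 = -6/3 = -2

-2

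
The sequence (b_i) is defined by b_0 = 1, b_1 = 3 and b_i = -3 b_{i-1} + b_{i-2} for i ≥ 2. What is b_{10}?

b_2 = -3*3 + 1 = -8
b_3 = -3*(-8) + 3 = 27
b_4 = -3*27 + (-8) = -89
b_5 = -3*(-89) + 27 = 294
b_6 = -3*294 + (-89) = -971
b_7 = -3*(-971) + 294 = 3207
b_8 = -3*3207 + (-971) = -10592
b_9 = -3*(-10592) + 3207 = 34983
b_{10} = -3*34983 + (-10592) = -115541

-115541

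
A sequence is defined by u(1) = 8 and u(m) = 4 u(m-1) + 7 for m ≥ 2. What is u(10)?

u(2) = 4(8) + 7 = 39
u(3) = 4(39) + 7 = 163
u(4) = 4(163) + 7 = 659
u(5) = 4(659) + 7 = 2643
u(6) = 4(2643) + 7 = 10579
u(7) = 4(10579) + 7 = 42323
u(8) = 4(42323) + 7 = 169299
u(9) = 4(169299) + 7 = 677203
u(10) = 4(677203) + 7 = 2708819

2708819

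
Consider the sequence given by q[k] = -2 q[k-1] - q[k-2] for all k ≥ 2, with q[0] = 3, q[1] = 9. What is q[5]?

57

q[2] = -2(9) - 3 = -21
q[3] = -2(-21) - 9 = 33
q[4] = -2(33) - (-21) = -45
q[5] = -2(-45) - 33 = 57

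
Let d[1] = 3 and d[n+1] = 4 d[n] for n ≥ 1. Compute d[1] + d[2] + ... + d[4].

255

d[2] = 4(3) = 12
d[3] = 4(12) = 48
d[4] = 4(48) = 192
Sum = 3 + 12 + 48 + 192 = 255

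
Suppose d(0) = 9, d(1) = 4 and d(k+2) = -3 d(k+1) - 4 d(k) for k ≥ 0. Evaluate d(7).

d(2) = -3·4 - 4·9 = -48
d(3) = -3·(-48) - 4·4 = 128
d(4) = -3·128 - 4·(-48) = -192
d(5) = -3·(-192) - 4·128 = 64
d(6) = -3·64 - 4·(-192) = 576
d(7) = -3·576 - 4·64 = -1984

-1984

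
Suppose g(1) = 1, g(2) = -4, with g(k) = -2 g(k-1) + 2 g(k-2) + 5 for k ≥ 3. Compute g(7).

733

g(3) = -2·(-4) + 2·1 + 5 = 15
g(4) = -2·15 + 2·(-4) + 5 = -33
g(5) = -2·(-33) + 2·15 + 5 = 101
g(6) = -2·101 + 2·(-33) + 5 = -263
g(7) = -2·(-263) + 2·101 + 5 = 733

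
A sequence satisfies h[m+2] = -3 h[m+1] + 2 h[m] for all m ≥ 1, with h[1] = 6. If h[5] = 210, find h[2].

-2

Let h[2] = w.
h[3] = 12 - 3w
h[4] = -36 + 11w
h[5] = 132 - 39w
So 132 - 39w = 210, giving w = -2.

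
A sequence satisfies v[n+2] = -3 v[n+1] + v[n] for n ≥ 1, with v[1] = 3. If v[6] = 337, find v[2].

Let v[2] = x.
v[3] = 3 - 3x
v[4] = -9 + 10x
v[5] = 30 - 33x
v[6] = -99 + 109x
So -99 + 109x = 337, giving x = 4.

4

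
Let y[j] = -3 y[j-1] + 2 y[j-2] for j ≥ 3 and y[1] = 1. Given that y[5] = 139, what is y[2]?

-3

Let y[2] = v.
y[3] = 2 - 3v
y[4] = -6 + 11v
y[5] = 22 - 39v
So 22 - 39v = 139, giving v = -3.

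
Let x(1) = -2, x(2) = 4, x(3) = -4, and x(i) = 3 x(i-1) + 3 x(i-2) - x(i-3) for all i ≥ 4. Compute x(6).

-20

x(4) = 3·(-4) + 3·4 - (-2) = 2
x(5) = 3·2 + 3·(-4) - 4 = -10
x(6) = 3·(-10) + 3·2 - (-4) = -20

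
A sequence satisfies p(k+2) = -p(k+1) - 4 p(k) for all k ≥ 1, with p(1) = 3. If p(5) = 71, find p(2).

5

Let p(2) = y.
p(3) = -12 - y
p(4) = 12 - 3y
p(5) = 36 + 7y
So 36 + 7y = 71, giving y = 5.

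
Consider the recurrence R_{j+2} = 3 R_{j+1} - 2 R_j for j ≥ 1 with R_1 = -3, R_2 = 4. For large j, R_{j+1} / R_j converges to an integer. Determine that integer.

The characteristic equation is r^2 - 3r + 2 = 0, which factors as (r - 2)(r - 1) = 0.
So the roots are 2 and 1. Since |2| > |1| and the coefficient of 2^j is non-zero, the ratio tends to 2.

2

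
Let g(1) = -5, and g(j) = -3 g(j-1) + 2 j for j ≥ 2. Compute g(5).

-473

g(2) = -3(-5) + 4 = 19
g(3) = -3(19) + 6 = -51
g(4) = -3(-51) + 8 = 161
g(5) = -3(161) + 10 = -473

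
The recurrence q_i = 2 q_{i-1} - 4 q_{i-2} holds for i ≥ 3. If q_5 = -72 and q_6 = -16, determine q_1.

4

Rearranging, q_{i-2} = (q_i - 2 q_{i-1}) / -4.
q_4 = (-16 - 2(-72)) / -4 = 128/-4 = -32
q_3 = (-72 - 2(-32)) / -4 = -8/-4 = 2
q_2 = (-32 - 2(2)) / -4 = -36/-4 = 9
q_1 = (2 - 2(9)) / -4 = -16/-4 = 4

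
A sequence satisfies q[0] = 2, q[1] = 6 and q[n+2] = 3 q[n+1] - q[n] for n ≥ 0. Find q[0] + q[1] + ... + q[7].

q[2] = 3·6 - 2 = 16
q[3] = 3·16 - 6 = 42
q[4] = 3·42 - 16 = 110
q[5] = 3·110 - 42 = 288
q[6] = 3·288 - 110 = 754
q[7] = 3·754 - 288 = 1974
Sum = 2 + 6 + 16 + 42 + 110 + 288 + 754 + 1974 = 3192

3192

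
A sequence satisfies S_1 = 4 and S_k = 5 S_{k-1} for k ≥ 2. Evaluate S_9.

S_2 = 5(4) = 20
S_3 = 5(20) = 100
S_4 = 5(100) = 500
S_5 = 5(500) = 2500
S_6 = 5(2500) = 12500
S_7 = 5(12500) = 62500
S_8 = 5(62500) = 312500
S_9 = 5(312500) = 1562500

1562500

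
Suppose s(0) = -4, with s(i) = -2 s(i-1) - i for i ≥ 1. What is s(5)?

s(1) = -2·(-4) - 1 = 7
s(2) = -2·7 - 2 = -16
s(3) = -2·(-16) - 3 = 29
s(4) = -2·29 - 4 = -62
s(5) = -2·(-62) - 5 = 119

119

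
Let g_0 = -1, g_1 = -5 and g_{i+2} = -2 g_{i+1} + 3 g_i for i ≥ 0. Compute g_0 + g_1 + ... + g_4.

51

g_2 = -2·(-5) + 3·(-1) = 7
g_3 = -2·7 + 3·(-5) = -29
g_4 = -2·(-29) + 3·7 = 79
Sum = (-1) + (-5) + 7 + (-29) + 79 = 51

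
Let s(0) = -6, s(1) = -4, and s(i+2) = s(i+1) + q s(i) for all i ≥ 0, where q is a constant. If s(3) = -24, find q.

s(2) = -4 - 6q
s(3) = -4 - 10q
So -4 - 10q = -24, giving q = 2.

2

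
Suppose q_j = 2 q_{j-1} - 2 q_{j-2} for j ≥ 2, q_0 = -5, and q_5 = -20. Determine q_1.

Let q_1 = x.
q_2 = 10 + 2x
q_3 = 20 + 2x
q_4 = 20
q_5 = -4x
So -4x = -20, giving x = 5.

5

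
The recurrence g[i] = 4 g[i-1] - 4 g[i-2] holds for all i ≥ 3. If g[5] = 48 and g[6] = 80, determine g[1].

Rearranging, g[i-2] = (g[i] - 4 g[i-1]) / -4.
g[4] = (80 - 4*48) / -4 = -112/-4 = 28
g[3] = (48 - 4*28) / -4 = -64/-4 = 16
g[2] = (28 - 4*16) / -4 = -36/-4 = 9
g[1] = (16 - 4*9) / -4 = -20/-4 = 5

5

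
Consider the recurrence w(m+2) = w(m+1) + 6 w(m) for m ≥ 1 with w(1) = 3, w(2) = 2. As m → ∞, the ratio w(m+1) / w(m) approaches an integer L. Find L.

3

The characteristic equation is r^2 - r - 6 = 0, which factors as (r - 3)(r + 2) = 0.
So the roots are 3 and -2. Since |3| > |-2| and the coefficient of 3^m is non-zero, the ratio tends to 3.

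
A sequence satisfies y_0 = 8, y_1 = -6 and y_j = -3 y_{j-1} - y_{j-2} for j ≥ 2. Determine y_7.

y_2 = -3·(-6) - 8 = 10
y_3 = -3·10 - (-6) = -24
y_4 = -3·(-24) - 10 = 62
y_5 = -3·62 - (-24) = -162
y_6 = -3·(-162) - 62 = 424
y_7 = -3·424 - (-162) = -1110

-1110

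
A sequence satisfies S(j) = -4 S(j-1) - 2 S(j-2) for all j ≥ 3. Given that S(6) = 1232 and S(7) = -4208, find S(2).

Rearranging, S(j-2) = (S(j) + 4 S(j-1)) / -2.
S(5) = (-4208 + 4·1232) / -2 = 720/-2 = -360
S(4) = (1232 + 4·(-360)) / -2 = -208/-2 = 104
S(3) = (-360 + 4·104) / -2 = 56/-2 = -28
S(2) = (104 + 4·(-28)) / -2 = -8/-2 = 4

4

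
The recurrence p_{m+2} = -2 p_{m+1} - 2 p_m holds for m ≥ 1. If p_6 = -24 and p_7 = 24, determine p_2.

6

Rearranging, p_{m-2} = (p_m + 2 p_{m-1}) / -2.
p_5 = (24 + 2(-24)) / -2 = -24/-2 = 12
p_4 = (-24 + 2(12)) / -2 = 0/-2 = 0
p_3 = (12 + 2(0)) / -2 = 12/-2 = -6
p_2 = (0 + 2(-6)) / -2 = -12/-2 = 6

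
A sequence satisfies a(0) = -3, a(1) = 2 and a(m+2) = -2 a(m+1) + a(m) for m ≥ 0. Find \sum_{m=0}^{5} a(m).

a(2) = -2(2) + (-3) = -7
a(3) = -2(-7) + 2 = 16
a(4) = -2(16) + (-7) = -39
a(5) = -2(-39) + 16 = 94
Sum = (-3) + 2 + (-7) + 16 + (-39) + 94 = 63

63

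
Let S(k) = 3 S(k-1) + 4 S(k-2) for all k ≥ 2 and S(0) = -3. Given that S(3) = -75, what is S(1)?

-3

Let S(1) = x.
S(2) = -12 + 3x
S(3) = -36 + 13x
So -36 + 13x = -75, giving x = -3.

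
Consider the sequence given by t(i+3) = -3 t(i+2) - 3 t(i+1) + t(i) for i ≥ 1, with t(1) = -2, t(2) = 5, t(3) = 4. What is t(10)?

t(4) = -3·4 - 3·5 + (-2) = -29
t(5) = -3·(-29) - 3·4 + 5 = 80
t(6) = -3·80 - 3·(-29) + 4 = -149
t(7) = -3·(-149) - 3·80 + (-29) = 178
t(8) = -3·178 - 3·(-149) + 80 = -7
t(9) = -3·(-7) - 3·178 + (-149) = -662
t(10) = -3·(-662) - 3·(-7) + 178 = 2185

2185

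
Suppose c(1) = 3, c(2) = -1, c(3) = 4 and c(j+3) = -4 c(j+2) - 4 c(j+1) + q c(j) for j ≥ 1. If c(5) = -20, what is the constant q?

c(4) = -12 + 3q
c(5) = 32 - 13q
So 32 - 13q = -20, giving q = 4.

4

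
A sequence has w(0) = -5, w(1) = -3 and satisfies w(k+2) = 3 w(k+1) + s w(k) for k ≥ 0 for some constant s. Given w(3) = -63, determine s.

w(2) = -9 - 5s
w(3) = -27 - 18s
So -27 - 18s = -63, giving s = 2.

2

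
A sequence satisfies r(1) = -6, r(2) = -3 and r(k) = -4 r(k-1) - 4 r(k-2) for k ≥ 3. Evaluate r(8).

r(3) = -4(-3) - 4(-6) = 36
r(4) = -4(36) - 4(-3) = -132
r(5) = -4(-132) - 4(36) = 384
r(6) = -4(384) - 4(-132) = -1008
r(7) = -4(-1008) - 4(384) = 2496
r(8) = -4(2496) - 4(-1008) = -5952

-5952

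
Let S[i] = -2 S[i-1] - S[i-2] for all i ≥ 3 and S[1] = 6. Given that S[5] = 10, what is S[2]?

-7

Let S[2] = z.
S[3] = -6 - 2z
S[4] = 12 + 3z
S[5] = -18 - 4z
So -18 - 4z = 10, giving z = -7.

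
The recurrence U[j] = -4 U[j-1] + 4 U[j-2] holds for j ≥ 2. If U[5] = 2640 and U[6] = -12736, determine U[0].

4

Rearranging, U[j-2] = (U[j] + 4 U[j-1]) / 4.
U[4] = (-12736 + 4(2640)) / 4 = -2176/4 = -544
U[3] = (2640 + 4(-544)) / 4 = 464/4 = 116
U[2] = (-544 + 4(116)) / 4 = -80/4 = -20
U[1] = (116 + 4(-20)) / 4 = 36/4 = 9
U[0] = (-20 + 4(9)) / 4 = 16/4 = 4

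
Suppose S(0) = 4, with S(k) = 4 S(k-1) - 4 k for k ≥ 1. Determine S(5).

2284

S(1) = 4·4 - 4 = 12
S(2) = 4·12 - 8 = 40
S(3) = 4·40 - 12 = 148
S(4) = 4·148 - 16 = 576
S(5) = 4·576 - 20 = 2284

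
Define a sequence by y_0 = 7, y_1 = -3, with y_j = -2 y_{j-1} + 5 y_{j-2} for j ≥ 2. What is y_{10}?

640281

y_2 = -2(-3) + 5(7) = 41
y_3 = -2(41) + 5(-3) = -97
y_4 = -2(-97) + 5(41) = 399
y_5 = -2(399) + 5(-97) = -1283
y_6 = -2(-1283) + 5(399) = 4561
y_7 = -2(4561) + 5(-1283) = -15537
y_8 = -2(-15537) + 5(4561) = 53879
y_9 = -2(53879) + 5(-15537) = -185443
y_{10} = -2(-185443) + 5(53879) = 640281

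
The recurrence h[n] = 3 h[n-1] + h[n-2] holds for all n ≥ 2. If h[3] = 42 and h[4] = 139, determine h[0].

4

Rearranging, h[n-2] = h[n] - 3 h[n-1].
h[2] = 139 - 3*42 = 13
h[1] = 42 - 3*13 = 3
h[0] = 13 - 3*3 = 4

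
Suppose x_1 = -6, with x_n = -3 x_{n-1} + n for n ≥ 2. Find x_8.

14081

x_2 = -3·(-6) + 2 = 20
x_3 = -3·20 + 3 = -57
x_4 = -3·(-57) + 4 = 175
x_5 = -3·175 + 5 = -520
x_6 = -3·(-520) + 6 = 1566
x_7 = -3·1566 + 7 = -4691
x_8 = -3·(-4691) + 8 = 14081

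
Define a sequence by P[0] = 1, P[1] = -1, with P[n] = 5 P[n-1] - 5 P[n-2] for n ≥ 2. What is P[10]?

P[2] = 5·(-1) - 5·1 = -10
P[3] = 5·(-10) - 5·(-1) = -45
P[4] = 5·(-45) - 5·(-10) = -175
P[5] = 5·(-175) - 5·(-45) = -650
P[6] = 5·(-650) - 5·(-175) = -2375
P[7] = 5·(-2375) - 5·(-650) = -8625
P[8] = 5·(-8625) - 5·(-2375) = -31250
P[9] = 5·(-31250) - 5·(-8625) = -113125
P[10] = 5·(-113125) - 5·(-31250) = -409375

-409375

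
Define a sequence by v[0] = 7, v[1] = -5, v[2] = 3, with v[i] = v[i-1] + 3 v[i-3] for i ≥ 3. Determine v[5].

18

v[3] = 3 + 3*7 = 24
v[4] = 24 + 3*(-5) = 9
v[5] = 9 + 3*3 = 18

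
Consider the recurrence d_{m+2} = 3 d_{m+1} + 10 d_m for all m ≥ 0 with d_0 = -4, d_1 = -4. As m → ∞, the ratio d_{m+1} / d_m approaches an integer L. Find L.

5

The characteristic equation is r^2 - 3r - 10 = 0, which factors as (r - 5)(r + 2) = 0.
So the roots are 5 and -2. Since |5| > |-2| and the coefficient of 5^m is non-zero, the ratio tends to 5.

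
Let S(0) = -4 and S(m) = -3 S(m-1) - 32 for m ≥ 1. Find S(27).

The fixed point is -32/(1 + 3) = -8, so S(m) + 8 = -3(S(m-1) + 8).
Hence S(m) = 4·(-3)^m - 8.
S(27) = 4·(-3)^{27} - 8 = 4·-7625597484987 - 8 = -30502389939956.

-30502389939956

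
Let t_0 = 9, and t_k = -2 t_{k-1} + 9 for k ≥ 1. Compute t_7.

t_1 = -2*9 + 9 = -9
t_2 = -2*(-9) + 9 = 27
t_3 = -2*27 + 9 = -45
t_4 = -2*(-45) + 9 = 99
t_5 = -2*99 + 9 = -189
t_6 = -2*(-189) + 9 = 387
t_7 = -2*387 + 9 = -765

-765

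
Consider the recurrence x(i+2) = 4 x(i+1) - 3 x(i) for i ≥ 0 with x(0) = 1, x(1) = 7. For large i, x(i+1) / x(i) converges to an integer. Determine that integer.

The characteristic equation is r^2 - 4r + 3 = 0, which factors as (r - 3)(r - 1) = 0.
So the roots are 3 and 1. Since |3| > |1| and the coefficient of 3^i is non-zero, the ratio tends to 3.

3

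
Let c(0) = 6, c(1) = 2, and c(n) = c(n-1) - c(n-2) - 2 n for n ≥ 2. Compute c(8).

c(2) = 2 - 6 - 4 = -8
c(3) = (-8) - 2 - 6 = -16
c(4) = (-16) - (-8) - 8 = -16
c(5) = (-16) - (-16) - 10 = -10
c(6) = (-10) - (-16) - 12 = -6
c(7) = (-6) - (-10) - 14 = -10
c(8) = (-10) - (-6) - 16 = -20

-20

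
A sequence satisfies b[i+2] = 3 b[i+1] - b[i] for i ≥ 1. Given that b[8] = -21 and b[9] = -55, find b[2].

3

Rearranging, b[i-2] = -(b[i] - 3 b[i-1]).
b[7] = -(-55 - 3*(-21)) = -8
b[6] = -(-21 - 3*(-8)) = -3
b[5] = -(-8 - 3*(-3)) = -1
b[4] = -(-3 - 3*(-1)) = 0
b[3] = -(-1 - 3*0) = 1
b[2] = -(0 - 3*1) = 3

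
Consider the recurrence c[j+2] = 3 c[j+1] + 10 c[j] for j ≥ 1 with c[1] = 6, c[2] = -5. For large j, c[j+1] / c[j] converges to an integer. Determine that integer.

5

The characteristic equation is r^2 - 3r - 10 = 0, which factors as (r - 5)(r + 2) = 0.
So the roots are 5 and -2. Since |5| > |-2| and the coefficient of 5^j is non-zero, the ratio tends to 5.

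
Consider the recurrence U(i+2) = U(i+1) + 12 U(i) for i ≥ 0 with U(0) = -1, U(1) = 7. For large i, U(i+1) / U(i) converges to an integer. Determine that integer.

4

The characteristic equation is r^2 - r - 12 = 0, which factors as (r - 4)(r + 3) = 0.
So the roots are 4 and -3. Since |4| > |-3| and the coefficient of 4^i is non-zero, the ratio tends to 4.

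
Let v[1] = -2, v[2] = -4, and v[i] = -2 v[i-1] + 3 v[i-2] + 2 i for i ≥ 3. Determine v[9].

5558

v[3] = -2·(-4) + 3·(-2) + 6 = 8
v[4] = -2·8 + 3·(-4) + 8 = -20
v[5] = -2·(-20) + 3·8 + 10 = 74
v[6] = -2·74 + 3·(-20) + 12 = -196
v[7] = -2·(-196) + 3·74 + 14 = 628
v[8] = -2·628 + 3·(-196) + 16 = -1828
v[9] = -2·(-1828) + 3·628 + 18 = 5558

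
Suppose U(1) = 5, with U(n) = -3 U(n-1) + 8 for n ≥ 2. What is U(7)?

2189

U(2) = -3*5 + 8 = -7
U(3) = -3*(-7) + 8 = 29
U(4) = -3*29 + 8 = -79
U(5) = -3*(-79) + 8 = 245
U(6) = -3*245 + 8 = -727
U(7) = -3*(-727) + 8 = 2189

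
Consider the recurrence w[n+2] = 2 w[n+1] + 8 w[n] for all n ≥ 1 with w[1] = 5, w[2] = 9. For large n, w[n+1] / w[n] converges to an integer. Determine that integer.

The characteristic equation is r^2 - 2r - 8 = 0, which factors as (r - 4)(r + 2) = 0.
So the roots are 4 and -2. Since |4| > |-2| and the coefficient of 4^n is non-zero, the ratio tends to 4.

4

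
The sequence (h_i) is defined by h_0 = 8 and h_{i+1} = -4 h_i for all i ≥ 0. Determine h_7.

-131072

h_1 = -4(8) = -32
h_2 = -4(-32) = 128
h_3 = -4(128) = -512
h_4 = -4(-512) = 2048
h_5 = -4(2048) = -8192
h_6 = -4(-8192) = 32768
h_7 = -4(32768) = -131072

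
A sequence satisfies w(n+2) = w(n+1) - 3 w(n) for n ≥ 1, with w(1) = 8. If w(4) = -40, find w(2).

8

Let w(2) = v.
w(3) = -24 + v
w(4) = -24 - 2v
So -24 - 2v = -40, giving v = 8.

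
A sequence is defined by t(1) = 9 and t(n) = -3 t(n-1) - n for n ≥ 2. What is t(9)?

61917

t(2) = -3(9) - 2 = -29
t(3) = -3(-29) - 3 = 84
t(4) = -3(84) - 4 = -256
t(5) = -3(-256) - 5 = 763
t(6) = -3(763) - 6 = -2295
t(7) = -3(-2295) - 7 = 6878
t(8) = -3(6878) - 8 = -20642
t(9) = -3(-20642) - 9 = 61917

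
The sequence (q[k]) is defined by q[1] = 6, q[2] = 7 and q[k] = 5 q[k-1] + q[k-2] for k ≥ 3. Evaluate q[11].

21581681

q[3] = 5·7 + 6 = 41
q[4] = 5·41 + 7 = 212
q[5] = 5·212 + 41 = 1101
q[6] = 5·1101 + 212 = 5717
q[7] = 5·5717 + 1101 = 29686
q[8] = 5·29686 + 5717 = 154147
q[9] = 5·154147 + 29686 = 800421
q[10] = 5·800421 + 154147 = 4156252
q[11] = 5·4156252 + 800421 = 21581681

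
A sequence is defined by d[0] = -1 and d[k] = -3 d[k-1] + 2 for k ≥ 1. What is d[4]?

-121

d[1] = -3(-1) + 2 = 5
d[2] = -3(5) + 2 = -13
d[3] = -3(-13) + 2 = 41
d[4] = -3(41) + 2 = -121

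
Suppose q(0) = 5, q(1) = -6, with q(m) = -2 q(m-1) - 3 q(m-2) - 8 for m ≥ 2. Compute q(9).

722

q(2) = -2(-6) - 3(5) - 8 = -11
q(3) = -2(-11) - 3(-6) - 8 = 32
q(4) = -2(32) - 3(-11) - 8 = -39
q(5) = -2(-39) - 3(32) - 8 = -26
q(6) = -2(-26) - 3(-39) - 8 = 161
q(7) = -2(161) - 3(-26) - 8 = -252
q(8) = -2(-252) - 3(161) - 8 = 13
q(9) = -2(13) - 3(-252) - 8 = 722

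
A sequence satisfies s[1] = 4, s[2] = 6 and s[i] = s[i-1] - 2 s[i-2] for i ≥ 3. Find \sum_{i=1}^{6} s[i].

s[3] = 6 - 2·4 = -2
s[4] = (-2) - 2·6 = -14
s[5] = (-14) - 2·(-2) = -10
s[6] = (-10) - 2·(-14) = 18
Sum = 4 + 6 + (-2) + (-14) + (-10) + 18 = 2

2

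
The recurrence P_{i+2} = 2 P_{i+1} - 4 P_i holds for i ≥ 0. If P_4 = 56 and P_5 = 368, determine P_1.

-7

Rearranging, P_{i-2} = (P_i - 2 P_{i-1}) / -4.
P_3 = (368 - 2(56)) / -4 = 256/-4 = -64
P_2 = (56 - 2(-64)) / -4 = 184/-4 = -46
P_1 = (-64 - 2(-46)) / -4 = 28/-4 = -7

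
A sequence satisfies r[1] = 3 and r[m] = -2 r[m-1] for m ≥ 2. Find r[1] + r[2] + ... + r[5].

33

r[2] = -2(3) = -6
r[3] = -2(-6) = 12
r[4] = -2(12) = -24
r[5] = -2(-24) = 48
Sum = 3 + (-6) + 12 + (-24) + 48 = 33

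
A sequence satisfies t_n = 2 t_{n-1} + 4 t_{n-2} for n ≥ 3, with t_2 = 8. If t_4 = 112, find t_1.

6

Let t_1 = w.
t_3 = 16 + 4w
t_4 = 64 + 8w
So 64 + 8w = 112, giving w = 6.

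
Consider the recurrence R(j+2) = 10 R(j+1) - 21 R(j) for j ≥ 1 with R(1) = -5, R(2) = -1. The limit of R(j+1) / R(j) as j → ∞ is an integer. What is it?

7

The characteristic equation is r^2 - 10r + 21 = 0, which factors as (r - 7)(r - 3) = 0.
So the roots are 7 and 3. Since |7| > |3| and the coefficient of 7^j is non-zero, the ratio tends to 7.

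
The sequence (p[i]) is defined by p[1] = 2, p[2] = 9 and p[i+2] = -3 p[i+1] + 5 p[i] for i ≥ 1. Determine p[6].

1599

p[3] = -3*9 + 5*2 = -17
p[4] = -3*(-17) + 5*9 = 96
p[5] = -3*96 + 5*(-17) = -373
p[6] = -3*(-373) + 5*96 = 1599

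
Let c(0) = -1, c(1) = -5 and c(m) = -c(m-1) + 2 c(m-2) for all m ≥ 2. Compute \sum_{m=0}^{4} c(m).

c(2) = -(-5) + 2(-1) = 3
c(3) = -3 + 2(-5) = -13
c(4) = -(-13) + 2(3) = 19
Sum = (-1) + (-5) + 3 + (-13) + 19 = 3

3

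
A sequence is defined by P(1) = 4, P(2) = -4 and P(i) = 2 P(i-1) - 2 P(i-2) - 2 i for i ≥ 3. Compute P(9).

138

P(3) = 2·(-4) - 2·4 - 6 = -22
P(4) = 2·(-22) - 2·(-4) - 8 = -44
P(5) = 2·(-44) - 2·(-22) - 10 = -54
P(6) = 2·(-54) - 2·(-44) - 12 = -32
P(7) = 2·(-32) - 2·(-54) - 14 = 30
P(8) = 2·30 - 2·(-32) - 16 = 108
P(9) = 2·108 - 2·30 - 18 = 138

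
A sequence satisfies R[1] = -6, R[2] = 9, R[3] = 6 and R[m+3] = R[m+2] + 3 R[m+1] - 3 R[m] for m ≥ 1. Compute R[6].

R[4] = 6 + 3(9) - 3(-6) = 51
R[5] = 51 + 3(6) - 3(9) = 42
R[6] = 42 + 3(51) - 3(6) = 177

177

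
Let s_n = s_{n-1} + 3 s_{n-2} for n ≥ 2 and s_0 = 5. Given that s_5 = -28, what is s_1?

Let s_1 = w.
s_2 = 15 + w
s_3 = 15 + 4w
s_4 = 60 + 7w
s_5 = 105 + 19w
So 105 + 19w = -28, giving w = -7.

-7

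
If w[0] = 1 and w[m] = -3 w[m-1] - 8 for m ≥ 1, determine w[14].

14348905

The fixed point is -8/(1 + 3) = -2, so w[m] + 2 = -3(w[m-1] + 2).
Hence w[m] = 3·(-3)^m - 2.
w[14] = 3·(-3)^{14} - 2 = 3·4782969 - 2 = 14348905.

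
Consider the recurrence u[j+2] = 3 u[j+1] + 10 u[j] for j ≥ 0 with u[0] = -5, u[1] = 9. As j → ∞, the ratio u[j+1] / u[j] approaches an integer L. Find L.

The characteristic equation is r^2 - 3r - 10 = 0, which factors as (r - 5)(r + 2) = 0.
So the roots are 5 and -2. Since |5| > |-2| and the coefficient of 5^j is non-zero, the ratio tends to 5.

5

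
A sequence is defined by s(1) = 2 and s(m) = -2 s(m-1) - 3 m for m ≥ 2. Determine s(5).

s(2) = -2·2 - 6 = -10
s(3) = -2·(-10) - 9 = 11
s(4) = -2·11 - 12 = -34
s(5) = -2·(-34) - 15 = 53

53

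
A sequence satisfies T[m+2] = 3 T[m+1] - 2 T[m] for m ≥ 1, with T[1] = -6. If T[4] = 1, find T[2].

-5

Let T[2] = y.
T[3] = 12 + 3y
T[4] = 36 + 7y
So 36 + 7y = 1, giving y = -5.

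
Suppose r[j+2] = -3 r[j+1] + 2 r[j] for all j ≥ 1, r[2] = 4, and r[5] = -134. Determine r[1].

1

Let r[1] = x.
r[3] = -12 + 2x
r[4] = 44 - 6x
r[5] = -156 + 22x
So -156 + 22x = -134, giving x = 1.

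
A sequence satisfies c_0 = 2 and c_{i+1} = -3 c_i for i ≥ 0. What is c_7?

c_1 = -3*2 = -6
c_2 = -3*(-6) = 18
c_3 = -3*18 = -54
c_4 = -3*(-54) = 162
c_5 = -3*162 = -486
c_6 = -3*(-486) = 1458
c_7 = -3*1458 = -4374

-4374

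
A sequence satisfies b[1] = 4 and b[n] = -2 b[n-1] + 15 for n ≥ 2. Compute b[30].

The fixed point is 15/(1 + 2) = 5, so b[n] - 5 = -2(b[n-1] - 5).
Hence b[n] = -1·(-2)^{n-1} + 5.
b[30] = -1·(-2)^{29} + 5 = -1·-536870912 + 5 = 536870917.

536870917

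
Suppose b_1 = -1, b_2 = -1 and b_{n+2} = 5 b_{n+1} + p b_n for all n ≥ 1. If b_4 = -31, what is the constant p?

b_3 = -5 - p
b_4 = -25 - 6p
So -25 - 6p = -31, giving p = 1.

1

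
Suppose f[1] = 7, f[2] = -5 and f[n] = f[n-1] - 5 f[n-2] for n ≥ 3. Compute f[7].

f[3] = (-5) - 5·7 = -40
f[4] = (-40) - 5·(-5) = -15
f[5] = (-15) - 5·(-40) = 185
f[6] = 185 - 5·(-15) = 260
f[7] = 260 - 5·185 = -665

-665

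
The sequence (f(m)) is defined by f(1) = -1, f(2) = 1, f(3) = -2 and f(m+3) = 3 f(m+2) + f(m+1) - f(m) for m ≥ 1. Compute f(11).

-16210

f(4) = 3*(-2) + 1 - (-1) = -4
f(5) = 3*(-4) + (-2) - 1 = -15
f(6) = 3*(-15) + (-4) - (-2) = -47
f(7) = 3*(-47) + (-15) - (-4) = -152
f(8) = 3*(-152) + (-47) - (-15) = -488
f(9) = 3*(-488) + (-152) - (-47) = -1569
f(10) = 3*(-1569) + (-488) - (-152) = -5043
f(11) = 3*(-5043) + (-1569) - (-488) = -16210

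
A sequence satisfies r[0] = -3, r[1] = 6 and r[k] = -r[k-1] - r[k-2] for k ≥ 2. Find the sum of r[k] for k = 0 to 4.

r[2] = -6 - (-3) = -3
r[3] = -(-3) - 6 = -3
r[4] = -(-3) - (-3) = 6
Sum = (-3) + 6 + (-3) + (-3) + 6 = 3

3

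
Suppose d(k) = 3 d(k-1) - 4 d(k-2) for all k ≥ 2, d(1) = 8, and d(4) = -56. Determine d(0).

Let d(0) = y.
d(2) = 24 - 4y
d(3) = 40 - 12y
d(4) = 24 - 20y
So 24 - 20y = -56, giving y = 4.

4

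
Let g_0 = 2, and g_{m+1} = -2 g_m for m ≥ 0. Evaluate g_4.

g_1 = -2·2 = -4
g_2 = -2·(-4) = 8
g_3 = -2·8 = -16
g_4 = -2·(-16) = 32

32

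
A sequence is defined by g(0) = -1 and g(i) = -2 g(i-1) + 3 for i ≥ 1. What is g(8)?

g(1) = -2(-1) + 3 = 5
g(2) = -2(5) + 3 = -7
g(3) = -2(-7) + 3 = 17
g(4) = -2(17) + 3 = -31
g(5) = -2(-31) + 3 = 65
g(6) = -2(65) + 3 = -127
g(7) = -2(-127) + 3 = 257
g(8) = -2(257) + 3 = -511

-511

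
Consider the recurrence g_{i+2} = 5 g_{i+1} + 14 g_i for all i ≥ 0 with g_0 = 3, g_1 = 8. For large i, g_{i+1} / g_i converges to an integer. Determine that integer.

7

The characteristic equation is r^2 - 5r - 14 = 0, which factors as (r - 7)(r + 2) = 0.
So the roots are 7 and -2. Since |7| > |-2| and the coefficient of 7^i is non-zero, the ratio tends to 7.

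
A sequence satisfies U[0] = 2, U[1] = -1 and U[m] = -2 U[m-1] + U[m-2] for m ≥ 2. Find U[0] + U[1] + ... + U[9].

-1271

U[2] = -2(-1) + 2 = 4
U[3] = -2(4) + (-1) = -9
U[4] = -2(-9) + 4 = 22
U[5] = -2(22) + (-9) = -53
U[6] = -2(-53) + 22 = 128
U[7] = -2(128) + (-53) = -309
U[8] = -2(-309) + 128 = 746
U[9] = -2(746) + (-309) = -1801
Sum = 2 + (-1) + 4 + (-9) + 22 + (-53) + 128 + (-309) + 746 + (-1801) = -1271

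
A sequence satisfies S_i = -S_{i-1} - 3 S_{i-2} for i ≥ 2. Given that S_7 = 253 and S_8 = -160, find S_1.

Rearranging, S_{i-2} = (S_i + S_{i-1}) / -3.
S_6 = (-160 + 253) / -3 = 93/-3 = -31
S_5 = (253 + (-31)) / -3 = 222/-3 = -74
S_4 = (-31 + (-74)) / -3 = -105/-3 = 35
S_3 = (-74 + 35) / -3 = -39/-3 = 13
S_2 = (35 + 13) / -3 = 48/-3 = -16
S_1 = (13 + (-16)) / -3 = -3/-3 = 1

1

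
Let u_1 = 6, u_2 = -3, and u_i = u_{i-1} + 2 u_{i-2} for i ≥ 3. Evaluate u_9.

u_3 = (-3) + 2·6 = 9
u_4 = 9 + 2·(-3) = 3
u_5 = 3 + 2·9 = 21
u_6 = 21 + 2·3 = 27
u_7 = 27 + 2·21 = 69
u_8 = 69 + 2·27 = 123
u_9 = 123 + 2·69 = 261

261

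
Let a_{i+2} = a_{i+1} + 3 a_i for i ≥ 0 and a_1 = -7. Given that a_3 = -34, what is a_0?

-2

Let a_0 = y.
a_2 = -7 + 3y
a_3 = -28 + 3y
So -28 + 3y = -34, giving y = -2.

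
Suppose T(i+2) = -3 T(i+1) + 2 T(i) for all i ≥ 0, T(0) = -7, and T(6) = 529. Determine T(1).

-5

Let T(1) = z.
T(2) = -14 - 3z
T(3) = 42 + 11z
T(4) = -154 - 39z
T(5) = 546 + 139z
T(6) = -1946 - 495z
So -1946 - 495z = 529, giving z = -5.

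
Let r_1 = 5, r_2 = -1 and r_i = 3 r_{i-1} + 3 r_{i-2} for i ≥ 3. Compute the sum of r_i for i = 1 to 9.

r_3 = 3·(-1) + 3·5 = 12
r_4 = 3·12 + 3·(-1) = 33
r_5 = 3·33 + 3·12 = 135
r_6 = 3·135 + 3·33 = 504
r_7 = 3·504 + 3·135 = 1917
r_8 = 3·1917 + 3·504 = 7263
r_9 = 3·7263 + 3·1917 = 27540
Sum = 5 + (-1) + 12 + 33 + 135 + 504 + 1917 + 7263 + 27540 = 37408

37408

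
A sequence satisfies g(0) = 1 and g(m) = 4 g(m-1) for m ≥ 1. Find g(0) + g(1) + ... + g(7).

21845

g(1) = 4·1 = 4
g(2) = 4·4 = 16
g(3) = 4·16 = 64
g(4) = 4·64 = 256
g(5) = 4·256 = 1024
g(6) = 4·1024 = 4096
g(7) = 4·4096 = 16384
Sum = 1 + 4 + 16 + 64 + 256 + 1024 + 4096 + 16384 = 21845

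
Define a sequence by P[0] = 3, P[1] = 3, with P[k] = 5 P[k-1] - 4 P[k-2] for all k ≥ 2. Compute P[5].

3

P[2] = 5(3) - 4(3) = 3
P[3] = 5(3) - 4(3) = 3
P[4] = 5(3) - 4(3) = 3
P[5] = 5(3) - 4(3) = 3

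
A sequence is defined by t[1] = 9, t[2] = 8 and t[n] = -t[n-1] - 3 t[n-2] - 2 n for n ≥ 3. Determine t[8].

t[3] = -8 - 3*9 - 6 = -41
t[4] = -(-41) - 3*8 - 8 = 9
t[5] = -9 - 3*(-41) - 10 = 104
t[6] = -104 - 3*9 - 12 = -143
t[7] = -(-143) - 3*104 - 14 = -183
t[8] = -(-183) - 3*(-143) - 16 = 596

596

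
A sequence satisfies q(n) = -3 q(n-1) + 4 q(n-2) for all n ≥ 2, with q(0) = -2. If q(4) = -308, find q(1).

4

Let q(1) = v.
q(2) = -8 - 3v
q(3) = 24 + 13v
q(4) = -104 - 51v
So -104 - 51v = -308, giving v = 4.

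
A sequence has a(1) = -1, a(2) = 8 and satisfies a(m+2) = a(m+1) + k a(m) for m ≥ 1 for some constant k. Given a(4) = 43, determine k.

a(3) = 8 - k
a(4) = 8 + 7k
So 8 + 7k = 43, giving k = 5.

5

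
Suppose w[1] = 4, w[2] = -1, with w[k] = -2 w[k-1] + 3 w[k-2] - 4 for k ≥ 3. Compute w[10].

w[3] = -2*(-1) + 3*4 - 4 = 10
w[4] = -2*10 + 3*(-1) - 4 = -27
w[5] = -2*(-27) + 3*10 - 4 = 80
w[6] = -2*80 + 3*(-27) - 4 = -245
w[7] = -2*(-245) + 3*80 - 4 = 726
w[8] = -2*726 + 3*(-245) - 4 = -2191
w[9] = -2*(-2191) + 3*726 - 4 = 6556
w[10] = -2*6556 + 3*(-2191) - 4 = -19689

-19689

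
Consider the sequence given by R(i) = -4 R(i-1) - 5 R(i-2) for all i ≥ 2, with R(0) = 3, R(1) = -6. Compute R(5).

114

R(2) = -4(-6) - 5(3) = 9
R(3) = -4(9) - 5(-6) = -6
R(4) = -4(-6) - 5(9) = -21
R(5) = -4(-21) - 5(-6) = 114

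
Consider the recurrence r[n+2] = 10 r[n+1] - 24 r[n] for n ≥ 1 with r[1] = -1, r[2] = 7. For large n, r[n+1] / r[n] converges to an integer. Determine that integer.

The characteristic equation is r^2 - 10r + 24 = 0, which factors as (r - 6)(r - 4) = 0.
So the roots are 6 and 4. Since |6| > |4| and the coefficient of 6^n is non-zero, the ratio tends to 6.

6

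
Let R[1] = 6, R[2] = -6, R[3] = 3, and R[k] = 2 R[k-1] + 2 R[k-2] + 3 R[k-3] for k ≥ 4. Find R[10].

4548

R[4] = 2·3 + 2·(-6) + 3·6 = 12
R[5] = 2·12 + 2·3 + 3·(-6) = 12
R[6] = 2·12 + 2·12 + 3·3 = 57
R[7] = 2·57 + 2·12 + 3·12 = 174
R[8] = 2·174 + 2·57 + 3·12 = 498
R[9] = 2·498 + 2·174 + 3·57 = 1515
R[10] = 2·1515 + 2·498 + 3·174 = 4548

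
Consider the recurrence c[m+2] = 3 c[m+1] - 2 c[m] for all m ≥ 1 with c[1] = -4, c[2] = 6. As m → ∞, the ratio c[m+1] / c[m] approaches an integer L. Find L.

2

The characteristic equation is r^2 - 3r + 2 = 0, which factors as (r - 2)(r - 1) = 0.
So the roots are 2 and 1. Since |2| > |1| and the coefficient of 2^m is non-zero, the ratio tends to 2.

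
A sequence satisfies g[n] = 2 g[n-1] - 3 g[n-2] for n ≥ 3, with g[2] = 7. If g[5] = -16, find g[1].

-4

Let g[1] = y.
g[3] = 14 - 3y
g[4] = 7 - 6y
g[5] = -28 - 3y
So -28 - 3y = -16, giving y = -4.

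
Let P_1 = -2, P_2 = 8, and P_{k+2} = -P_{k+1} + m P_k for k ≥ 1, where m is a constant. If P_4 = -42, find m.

-5

P_3 = -8 - 2m
P_4 = 8 + 10m
So 8 + 10m = -42, giving m = -5.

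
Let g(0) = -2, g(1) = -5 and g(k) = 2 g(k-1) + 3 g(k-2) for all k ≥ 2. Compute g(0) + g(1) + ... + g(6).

g(2) = 2·(-5) + 3·(-2) = -16
g(3) = 2·(-16) + 3·(-5) = -47
g(4) = 2·(-47) + 3·(-16) = -142
g(5) = 2·(-142) + 3·(-47) = -425
g(6) = 2·(-425) + 3·(-142) = -1276
Sum = (-2) + (-5) + (-16) + (-47) + (-142) + (-425) + (-1276) = -1913

-1913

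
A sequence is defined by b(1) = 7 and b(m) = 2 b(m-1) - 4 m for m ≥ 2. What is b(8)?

-600

b(2) = 2*7 - 8 = 6
b(3) = 2*6 - 12 = 0
b(4) = 2*0 - 16 = -16
b(5) = 2*(-16) - 20 = -52
b(6) = 2*(-52) - 24 = -128
b(7) = 2*(-128) - 28 = -284
b(8) = 2*(-284) - 32 = -600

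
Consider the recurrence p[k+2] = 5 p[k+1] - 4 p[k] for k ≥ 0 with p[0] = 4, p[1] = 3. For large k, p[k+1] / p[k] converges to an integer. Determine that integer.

4

The characteristic equation is r^2 - 5r + 4 = 0, which factors as (r - 4)(r - 1) = 0.
So the roots are 4 and 1. Since |4| > |1| and the coefficient of 4^k is non-zero, the ratio tends to 4.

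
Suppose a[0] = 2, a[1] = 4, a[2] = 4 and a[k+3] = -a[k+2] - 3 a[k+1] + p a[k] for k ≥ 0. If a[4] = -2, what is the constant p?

a[3] = -16 + 2p
a[4] = 4 + 2p
So 4 + 2p = -2, giving p = -3.

-3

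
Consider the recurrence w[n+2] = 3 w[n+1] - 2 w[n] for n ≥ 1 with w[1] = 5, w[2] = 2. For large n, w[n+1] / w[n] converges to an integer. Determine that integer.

The characteristic equation is r^2 - 3r + 2 = 0, which factors as (r - 2)(r - 1) = 0.
So the roots are 2 and 1. Since |2| > |1| and the coefficient of 2^n is non-zero, the ratio tends to 2.

2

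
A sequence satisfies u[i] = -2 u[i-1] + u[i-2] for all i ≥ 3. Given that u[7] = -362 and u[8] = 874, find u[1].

Rearranging, u[i-2] = u[i] + 2 u[i-1].
u[6] = 874 + 2·(-362) = 150
u[5] = -362 + 2·150 = -62
u[4] = 150 + 2·(-62) = 26
u[3] = -62 + 2·26 = -10
u[2] = 26 + 2·(-10) = 6
u[1] = -10 + 2·6 = 2

2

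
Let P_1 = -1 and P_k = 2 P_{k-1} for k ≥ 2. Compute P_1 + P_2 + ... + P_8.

-255

P_2 = 2·(-1) = -2
P_3 = 2·(-2) = -4
P_4 = 2·(-4) = -8
P_5 = 2·(-8) = -16
P_6 = 2·(-16) = -32
P_7 = 2·(-32) = -64
P_8 = 2·(-64) = -128
Sum = (-1) + (-2) + (-4) + (-8) + (-16) + (-32) + (-64) + (-128) = -255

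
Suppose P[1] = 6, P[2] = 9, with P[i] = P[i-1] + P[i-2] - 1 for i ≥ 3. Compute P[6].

56

P[3] = 9 + 6 - 1 = 14
P[4] = 14 + 9 - 1 = 22
P[5] = 22 + 14 - 1 = 35
P[6] = 35 + 22 - 1 = 56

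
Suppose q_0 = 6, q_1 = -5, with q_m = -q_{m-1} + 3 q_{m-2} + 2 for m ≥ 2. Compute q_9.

-6734

q_2 = -(-5) + 3*6 + 2 = 25
q_3 = -25 + 3*(-5) + 2 = -38
q_4 = -(-38) + 3*25 + 2 = 115
q_5 = -115 + 3*(-38) + 2 = -227
q_6 = -(-227) + 3*115 + 2 = 574
q_7 = -574 + 3*(-227) + 2 = -1253
q_8 = -(-1253) + 3*574 + 2 = 2977
q_9 = -2977 + 3*(-1253) + 2 = -6734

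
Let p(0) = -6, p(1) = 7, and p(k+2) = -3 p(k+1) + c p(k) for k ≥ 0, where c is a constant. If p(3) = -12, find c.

p(2) = -21 - 6c
p(3) = 63 + 25c
So 63 + 25c = -12, giving c = -3.

-3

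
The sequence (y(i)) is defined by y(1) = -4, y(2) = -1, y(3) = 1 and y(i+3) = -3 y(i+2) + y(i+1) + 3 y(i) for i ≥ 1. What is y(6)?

-151

y(4) = -3(1) + (-1) + 3(-4) = -16
y(5) = -3(-16) + 1 + 3(-1) = 46
y(6) = -3(46) + (-16) + 3(1) = -151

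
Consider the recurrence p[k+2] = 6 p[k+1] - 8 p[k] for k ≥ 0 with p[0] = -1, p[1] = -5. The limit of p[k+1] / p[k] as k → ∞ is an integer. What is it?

4

The characteristic equation is r^2 - 6r + 8 = 0, which factors as (r - 4)(r - 2) = 0.
So the roots are 4 and 2. Since |4| > |2| and the coefficient of 4^k is non-zero, the ratio tends to 4.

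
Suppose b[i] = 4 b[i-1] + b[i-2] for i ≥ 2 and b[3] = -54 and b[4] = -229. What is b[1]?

Rearranging, b[i-2] = b[i] - 4 b[i-1].
b[2] = -229 - 4(-54) = -13
b[1] = -54 - 4(-13) = -2

-2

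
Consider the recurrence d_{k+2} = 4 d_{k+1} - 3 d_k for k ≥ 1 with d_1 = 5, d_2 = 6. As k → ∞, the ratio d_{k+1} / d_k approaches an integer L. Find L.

The characteristic equation is r^2 - 4r + 3 = 0, which factors as (r - 3)(r - 1) = 0.
So the roots are 3 and 1. Since |3| > |1| and the coefficient of 3^k is non-zero, the ratio tends to 3.

3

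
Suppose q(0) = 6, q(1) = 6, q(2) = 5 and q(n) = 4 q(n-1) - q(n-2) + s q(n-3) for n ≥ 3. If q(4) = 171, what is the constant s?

q(3) = 14 + 6s
q(4) = 51 + 30s
So 51 + 30s = 171, giving s = 4.

4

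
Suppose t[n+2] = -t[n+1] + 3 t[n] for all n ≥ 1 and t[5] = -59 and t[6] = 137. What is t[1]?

-2

Rearranging, t[n-2] = (t[n] + t[n-1]) / 3.
t[4] = (137 + (-59)) / 3 = 78/3 = 26
t[3] = (-59 + 26) / 3 = -33/3 = -11
t[2] = (26 + (-11)) / 3 = 15/3 = 5
t[1] = (-11 + 5) / 3 = -6/3 = -2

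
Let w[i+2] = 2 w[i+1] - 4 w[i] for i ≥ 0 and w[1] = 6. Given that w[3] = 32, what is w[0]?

-4

Let w[0] = z.
w[2] = 12 - 4z
w[3] = -8z
So -8z = 32, giving z = -4.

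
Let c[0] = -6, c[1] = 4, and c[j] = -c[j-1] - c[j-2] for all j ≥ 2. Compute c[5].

2

c[2] = -4 - (-6) = 2
c[3] = -2 - 4 = -6
c[4] = -(-6) - 2 = 4
c[5] = -4 - (-6) = 2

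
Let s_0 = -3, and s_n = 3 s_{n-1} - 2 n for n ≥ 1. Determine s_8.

-29515

s_1 = 3(-3) - 2 = -11
s_2 = 3(-11) - 4 = -37
s_3 = 3(-37) - 6 = -117
s_4 = 3(-117) - 8 = -359
s_5 = 3(-359) - 10 = -1087
s_6 = 3(-1087) - 12 = -3273
s_7 = 3(-3273) - 14 = -9833
s_8 = 3(-9833) - 16 = -29515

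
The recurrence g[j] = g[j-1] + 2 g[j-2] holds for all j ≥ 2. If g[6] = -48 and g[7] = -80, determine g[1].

4

Rearranging, g[j-2] = (g[j] - g[j-1]) / 2.
g[5] = (-80 - (-48)) / 2 = -32/2 = -16
g[4] = (-48 - (-16)) / 2 = -32/2 = -16
g[3] = (-16 - (-16)) / 2 = 0/2 = 0
g[2] = (-16 - 0) / 2 = -16/2 = -8
g[1] = (0 - (-8)) / 2 = 8/2 = 4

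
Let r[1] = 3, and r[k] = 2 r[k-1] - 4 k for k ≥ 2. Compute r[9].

-2260

r[2] = 2·3 - 8 = -2
r[3] = 2·(-2) - 12 = -16
r[4] = 2·(-16) - 16 = -48
r[5] = 2·(-48) - 20 = -116
r[6] = 2·(-116) - 24 = -256
r[7] = 2·(-256) - 28 = -540
r[8] = 2·(-540) - 32 = -1112
r[9] = 2·(-1112) - 36 = -2260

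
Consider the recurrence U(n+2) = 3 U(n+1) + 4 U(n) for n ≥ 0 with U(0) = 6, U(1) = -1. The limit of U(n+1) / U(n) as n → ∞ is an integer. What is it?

4

The characteristic equation is r^2 - 3r - 4 = 0, which factors as (r - 4)(r + 1) = 0.
So the roots are 4 and -1. Since |4| > |-1| and the coefficient of 4^n is non-zero, the ratio tends to 4.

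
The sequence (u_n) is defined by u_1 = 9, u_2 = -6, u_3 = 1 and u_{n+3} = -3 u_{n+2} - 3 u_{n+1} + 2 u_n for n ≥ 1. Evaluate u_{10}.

-4959

u_4 = -3·1 - 3·(-6) + 2·9 = 33
u_5 = -3·33 - 3·1 + 2·(-6) = -114
u_6 = -3·(-114) - 3·33 + 2·1 = 245
u_7 = -3·245 - 3·(-114) + 2·33 = -327
u_8 = -3·(-327) - 3·245 + 2·(-114) = 18
u_9 = -3·18 - 3·(-327) + 2·245 = 1417
u_{10} = -3·1417 - 3·18 + 2·(-327) = -4959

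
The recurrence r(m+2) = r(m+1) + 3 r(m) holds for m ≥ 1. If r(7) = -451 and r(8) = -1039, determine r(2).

Rearranging, r(m-2) = (r(m) - r(m-1)) / 3.
r(6) = (-1039 - (-451)) / 3 = -588/3 = -196
r(5) = (-451 - (-196)) / 3 = -255/3 = -85
r(4) = (-196 - (-85)) / 3 = -111/3 = -37
r(3) = (-85 - (-37)) / 3 = -48/3 = -16
r(2) = (-37 - (-16)) / 3 = -21/3 = -7

-7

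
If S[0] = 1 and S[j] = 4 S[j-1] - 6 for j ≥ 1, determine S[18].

-68719476734

The fixed point is -6/(1 - 4) = 2, so S[j] - 2 = 4(S[j-1] - 2).
Hence S[j] = -1·4^j + 2.
S[18] = -1·4^{18} + 2 = -1·68719476736 + 2 = -68719476734.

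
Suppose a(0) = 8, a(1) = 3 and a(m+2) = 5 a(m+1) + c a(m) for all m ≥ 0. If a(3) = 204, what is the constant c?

3

a(2) = 15 + 8c
a(3) = 75 + 43c
So 75 + 43c = 204, giving c = 3.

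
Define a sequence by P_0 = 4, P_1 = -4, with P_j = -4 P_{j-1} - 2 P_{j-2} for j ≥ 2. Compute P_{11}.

-430464

P_2 = -4(-4) - 2(4) = 8
P_3 = -4(8) - 2(-4) = -24
P_4 = -4(-24) - 2(8) = 80
P_5 = -4(80) - 2(-24) = -272
P_6 = -4(-272) - 2(80) = 928
P_7 = -4(928) - 2(-272) = -3168
P_8 = -4(-3168) - 2(928) = 10816
P_9 = -4(10816) - 2(-3168) = -36928
P_{10} = -4(-36928) - 2(10816) = 126080
P_{11} = -4(126080) - 2(-36928) = -430464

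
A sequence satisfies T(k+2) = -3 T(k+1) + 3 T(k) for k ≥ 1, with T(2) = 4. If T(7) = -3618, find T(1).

Let T(1) = y.
T(3) = -12 + 3y
T(4) = 48 - 9y
T(5) = -180 + 36y
T(6) = 684 - 135y
T(7) = -2592 + 513y
So -2592 + 513y = -3618, giving y = -2.

-2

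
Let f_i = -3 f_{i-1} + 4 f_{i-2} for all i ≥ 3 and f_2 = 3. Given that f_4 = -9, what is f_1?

4

Let f_1 = y.
f_3 = -9 + 4y
f_4 = 39 - 12y
So 39 - 12y = -9, giving y = 4.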